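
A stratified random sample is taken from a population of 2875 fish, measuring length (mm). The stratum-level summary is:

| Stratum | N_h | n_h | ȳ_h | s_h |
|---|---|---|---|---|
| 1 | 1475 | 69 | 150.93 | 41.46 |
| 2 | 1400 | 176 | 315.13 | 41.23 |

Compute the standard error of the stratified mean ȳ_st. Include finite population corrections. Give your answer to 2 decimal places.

V̂(ȳ_st) = Σ W_h² (1 − n_h/N_h) s_h²/n_h, with W_h = N_h/N and N = 2875:
  stratum 1: (1475/2875)²·(1 − 69/1475)·41.46²/69 = 6.25045
  stratum 2: (1400/2875)²·(1 − 176/1400)·41.23²/176 = 2.00239
V̂(ȳ_st) = 8.25283
SE(ȳ_st) = √8.25283 = 2.87277

SE(ȳ_st) ≈ 2.87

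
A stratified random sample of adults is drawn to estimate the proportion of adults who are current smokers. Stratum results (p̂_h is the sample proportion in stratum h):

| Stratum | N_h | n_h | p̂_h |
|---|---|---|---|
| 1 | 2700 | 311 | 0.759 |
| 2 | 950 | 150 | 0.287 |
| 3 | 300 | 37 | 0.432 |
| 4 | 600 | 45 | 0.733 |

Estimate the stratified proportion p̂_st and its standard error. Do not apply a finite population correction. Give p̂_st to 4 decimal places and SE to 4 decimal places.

p̂_st ≈ 0.6355, SE ≈ 0.0194

N = 4550; stratum weights W_h = N_h/N.
p̂_st = Σ W_h p̂_h = (2700·0.759 + 950·0.287 + 300·0.432 + 600·0.733)/4550 = 0.63546
V̂(p̂_st) = Σ W_h² p̂_h(1−p̂_h)/(n_h−1):
  stratum 1: (2700/4550)²·0.759·0.241/310 = 0.000207779
  stratum 2: (950/4550)²·0.287·0.713/149 = 5.987e-05
  stratum 3: (300/4550)²·0.432·0.568/36 = 2.96312e-05
  stratum 4: (600/4550)²·0.733·0.267/44 = 7.73468e-05
V̂(p̂_st) = 0.000374627; SE = √V̂ = 0.0193553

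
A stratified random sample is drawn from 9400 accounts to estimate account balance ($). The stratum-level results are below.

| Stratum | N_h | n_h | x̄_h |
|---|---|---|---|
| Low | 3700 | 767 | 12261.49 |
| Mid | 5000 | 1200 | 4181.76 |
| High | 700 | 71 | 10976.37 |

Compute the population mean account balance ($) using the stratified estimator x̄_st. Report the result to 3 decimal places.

N = Σ N_h = 9400. Stratum weights W_h = N_h/N.
x̄_st = (3700·12261.49 + 5000·4181.76 + 700·10976.37) / 9400 = 7868.06085

x̄_st ≈ 7868.061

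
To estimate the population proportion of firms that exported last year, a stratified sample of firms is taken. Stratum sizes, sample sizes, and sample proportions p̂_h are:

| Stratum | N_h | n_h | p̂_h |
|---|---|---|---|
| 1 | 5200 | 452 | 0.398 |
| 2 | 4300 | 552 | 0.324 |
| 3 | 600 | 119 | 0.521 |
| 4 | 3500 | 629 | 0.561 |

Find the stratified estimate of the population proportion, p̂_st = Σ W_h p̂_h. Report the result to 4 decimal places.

N = 13600; stratum weights W_h = N_h/N.
p̂_st = Σ W_h p̂_h = (5200·0.398 + 4300·0.324 + 600·0.521 + 3500·0.561)/13600 = 0.42198

p̂_st ≈ 0.4220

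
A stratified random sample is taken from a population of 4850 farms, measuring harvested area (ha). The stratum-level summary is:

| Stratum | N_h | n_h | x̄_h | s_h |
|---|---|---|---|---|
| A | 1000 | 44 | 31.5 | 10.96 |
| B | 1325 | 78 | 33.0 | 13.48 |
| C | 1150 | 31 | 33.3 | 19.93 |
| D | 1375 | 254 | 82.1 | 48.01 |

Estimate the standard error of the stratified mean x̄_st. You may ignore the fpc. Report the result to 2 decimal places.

V̂(x̄_st) = Σ W_h² s_h²/n_h, with W_h = N_h/N and N = 4850:
  stratum A: (1000/4850)²·10.96²/44 = 0.116061
  stratum B: (1325/4850)²·13.48²/78 = 0.173874
  stratum C: (1150/4850)²·19.93²/31 = 0.720386
  stratum D: (1375/4850)²·48.01²/254 = 0.729376
V̂(x̄_st) = 1.7397
SE(x̄_st) = √1.7397 = 1.31898

SE(x̄_st) ≈ 1.32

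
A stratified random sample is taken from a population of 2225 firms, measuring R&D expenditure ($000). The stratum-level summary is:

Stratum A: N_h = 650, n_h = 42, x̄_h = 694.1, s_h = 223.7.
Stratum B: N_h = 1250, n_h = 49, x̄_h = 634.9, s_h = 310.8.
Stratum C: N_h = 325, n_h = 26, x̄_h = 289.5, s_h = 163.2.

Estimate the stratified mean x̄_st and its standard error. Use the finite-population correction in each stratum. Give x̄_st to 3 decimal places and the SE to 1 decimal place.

x̄_st ≈ 601.743, SE ≈ 26.7

x̄_st = Σ W_h x̄_h = (650·694.1 + 1250·634.9 + 325·289.5)/2225 = 601.74270
V̂(x̄_st) = Σ W_h² (1 − n_h/N_h) s_h²/n_h, with W_h = N_h/N and N = 2225:
  stratum A: (650/2225)²·(1 − 42/650)·223.7²/42 = 95.1129
  stratum B: (1250/2225)²·(1 − 49/1250)·310.8²/49 = 597.804
  stratum C: (325/2225)²·(1 − 26/325)·163.2²/26 = 20.1077
V̂(x̄_st) = 713.025
SE(x̄_st) = √713.025 = 26.7025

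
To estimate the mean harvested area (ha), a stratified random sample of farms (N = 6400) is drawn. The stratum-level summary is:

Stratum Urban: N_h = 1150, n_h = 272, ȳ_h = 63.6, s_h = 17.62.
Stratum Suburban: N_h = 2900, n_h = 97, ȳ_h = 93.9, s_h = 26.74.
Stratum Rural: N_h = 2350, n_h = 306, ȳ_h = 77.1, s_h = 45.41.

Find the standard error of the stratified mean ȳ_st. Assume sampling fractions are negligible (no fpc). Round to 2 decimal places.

SE(ȳ_st) ≈ 1.57

V̂(ȳ_st) = Σ W_h² s_h²/n_h, with W_h = N_h/N and N = 6400:
  stratum Urban: (1150/6400)²·17.62²/272 = 0.0368535
  stratum Suburban: (2900/6400)²·26.74²/97 = 1.51352
  stratum Rural: (2350/6400)²·45.41²/306 = 0.908568
V̂(ȳ_st) = 2.45894
SE(ȳ_st) = √2.45894 = 1.5681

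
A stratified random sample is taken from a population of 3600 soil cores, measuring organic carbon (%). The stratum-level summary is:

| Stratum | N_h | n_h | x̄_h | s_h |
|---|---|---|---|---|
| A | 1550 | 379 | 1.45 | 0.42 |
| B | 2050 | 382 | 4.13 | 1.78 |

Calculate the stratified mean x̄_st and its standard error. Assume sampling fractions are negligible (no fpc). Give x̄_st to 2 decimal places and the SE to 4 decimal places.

x̄_st ≈ 2.98, SE ≈ 0.0527

x̄_st = Σ W_h x̄_h = (1550·1.45 + 2050·4.13)/3600 = 2.97611
V̂(x̄_st) = Σ W_h² s_h²/n_h, with W_h = N_h/N and N = 3600:
  stratum A: (1550/3600)²·0.42²/379 = 8.62815e-05
  stratum B: (2050/3600)²·1.78²/382 = 0.00268955
V̂(x̄_st) = 0.00277583
SE(x̄_st) = √0.00277583 = 0.0526861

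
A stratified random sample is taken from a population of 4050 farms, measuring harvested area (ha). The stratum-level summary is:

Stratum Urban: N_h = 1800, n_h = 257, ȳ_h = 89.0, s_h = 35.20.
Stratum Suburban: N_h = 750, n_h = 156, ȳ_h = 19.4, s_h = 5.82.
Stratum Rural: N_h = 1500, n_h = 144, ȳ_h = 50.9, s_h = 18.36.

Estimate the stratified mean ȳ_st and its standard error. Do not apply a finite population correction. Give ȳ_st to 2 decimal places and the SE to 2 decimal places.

ȳ_st = Σ W_h ȳ_h = (1800·89.0 + 750·19.4 + 1500·50.9)/4050 = 62.00000
V̂(ȳ_st) = Σ W_h² s_h²/n_h, with W_h = N_h/N and N = 4050:
  stratum Urban: (1800/4050)²·35.20²/257 = 0.952329
  stratum Suburban: (750/4050)²·5.82²/156 = 0.00744619
  stratum Rural: (1500/4050)²·18.36²/144 = 0.321111
V̂(ȳ_st) = 1.28089
SE(ȳ_st) = √1.28089 = 1.13176

ȳ_st ≈ 62.00, SE ≈ 1.13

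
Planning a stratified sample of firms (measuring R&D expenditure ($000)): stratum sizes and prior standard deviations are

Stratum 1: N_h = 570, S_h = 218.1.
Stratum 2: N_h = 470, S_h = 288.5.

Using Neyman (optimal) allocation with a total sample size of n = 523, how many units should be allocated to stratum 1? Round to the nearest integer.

250

Neyman allocation: n_h = n · N_h S_h / Σ N_i S_i, with n = 523.
  stratum 1: N_h·S_h = 570·218.1 = 124317.00
  stratum 2: N_h·S_h = 470·288.5 = 135595.00
Σ N_h S_h = 259912.00
n for stratum 1 = 523·124317.00/259912.00 = 250.153 → 250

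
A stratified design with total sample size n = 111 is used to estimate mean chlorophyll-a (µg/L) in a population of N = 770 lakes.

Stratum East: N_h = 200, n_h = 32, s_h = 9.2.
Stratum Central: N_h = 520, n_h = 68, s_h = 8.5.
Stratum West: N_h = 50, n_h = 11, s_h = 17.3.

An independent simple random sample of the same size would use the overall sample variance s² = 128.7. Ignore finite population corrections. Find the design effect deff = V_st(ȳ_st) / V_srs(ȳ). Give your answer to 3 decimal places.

V̂(ȳ_st) = Σ W_h² s_h²/n_h, with W_h = N_h/N and N = 770:
  stratum East: (200/770)²·9.2²/32 = 0.178445
  stratum Central: (520/770)²·8.5²/68 = 0.484567
  stratum West: (50/770)²·17.3²/11 = 0.114725
V_st = 0.777737
V_srs = s²/n = 128.7/111 = 1.15946
deff = V_st / V_srs = 0.777737/1.15946 = 0.6708

deff ≈ 0.671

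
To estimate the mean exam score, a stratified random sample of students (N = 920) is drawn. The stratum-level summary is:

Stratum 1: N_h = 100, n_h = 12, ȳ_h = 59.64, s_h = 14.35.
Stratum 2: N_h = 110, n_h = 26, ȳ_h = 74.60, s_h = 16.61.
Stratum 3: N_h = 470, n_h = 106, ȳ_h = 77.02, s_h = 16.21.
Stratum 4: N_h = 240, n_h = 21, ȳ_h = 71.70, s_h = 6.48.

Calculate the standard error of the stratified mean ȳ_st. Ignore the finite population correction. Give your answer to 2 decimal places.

V̂(ȳ_st) = Σ W_h² s_h²/n_h, with W_h = N_h/N and N = 920:
  stratum 1: (100/920)²·14.35²/12 = 0.202743
  stratum 2: (110/920)²·16.61²/26 = 0.151697
  stratum 3: (470/920)²·16.21²/106 = 0.646964
  stratum 4: (240/920)²·6.48²/21 = 0.136075
V̂(ȳ_st) = 1.13748
SE(ȳ_st) = √1.13748 = 1.06653

SE(ȳ_st) ≈ 1.07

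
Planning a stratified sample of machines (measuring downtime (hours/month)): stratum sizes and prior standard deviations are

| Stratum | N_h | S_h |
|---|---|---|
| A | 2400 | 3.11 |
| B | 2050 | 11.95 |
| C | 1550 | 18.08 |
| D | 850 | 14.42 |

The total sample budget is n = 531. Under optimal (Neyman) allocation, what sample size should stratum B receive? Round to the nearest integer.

Neyman allocation: n_h = n · N_h S_h / Σ N_i S_i, with n = 531.
  stratum A: N_h·S_h = 2400·3.11 = 7464.00
  stratum B: N_h·S_h = 2050·11.95 = 24497.50
  stratum C: N_h·S_h = 1550·18.08 = 28024.00
  stratum D: N_h·S_h = 850·14.42 = 12257.00
Σ N_h S_h = 72242.50
n for stratum B = 531·24497.50/72242.50 = 180.063 → 180

180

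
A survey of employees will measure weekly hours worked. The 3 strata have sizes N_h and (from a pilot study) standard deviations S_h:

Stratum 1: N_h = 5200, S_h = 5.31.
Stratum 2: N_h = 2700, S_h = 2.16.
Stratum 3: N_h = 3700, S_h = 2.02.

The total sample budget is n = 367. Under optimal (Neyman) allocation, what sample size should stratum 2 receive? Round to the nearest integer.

Neyman allocation: n_h = n · N_h S_h / Σ N_i S_i, with n = 367.
  stratum 1: N_h·S_h = 5200·5.31 = 27612.00
  stratum 2: N_h·S_h = 2700·2.16 = 5832.00
  stratum 3: N_h·S_h = 3700·2.02 = 7474.00
Σ N_h S_h = 40918.00
n for stratum 2 = 367·5832.00/40918.00 = 52.308 → 52

52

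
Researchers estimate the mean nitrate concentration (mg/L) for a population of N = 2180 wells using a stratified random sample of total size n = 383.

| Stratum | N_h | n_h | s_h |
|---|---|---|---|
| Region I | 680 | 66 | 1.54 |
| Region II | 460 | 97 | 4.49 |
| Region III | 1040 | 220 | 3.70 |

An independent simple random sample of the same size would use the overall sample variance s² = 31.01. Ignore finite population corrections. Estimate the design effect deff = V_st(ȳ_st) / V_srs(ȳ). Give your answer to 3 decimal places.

V̂(ȳ_st) = Σ W_h² s_h²/n_h, with W_h = N_h/N and N = 2180:
  stratum Region I: (680/2180)²·1.54²/66 = 0.00349625
  stratum Region II: (460/2180)²·4.49²/97 = 0.00925387
  stratum Region III: (1040/2180)²·3.70²/220 = 0.0141623
V_st = 0.0269124
V_srs = s²/n = 31.01/383 = 0.0809661
deff = V_st / V_srs = 0.0269124/0.0809661 = 0.3324

deff ≈ 0.332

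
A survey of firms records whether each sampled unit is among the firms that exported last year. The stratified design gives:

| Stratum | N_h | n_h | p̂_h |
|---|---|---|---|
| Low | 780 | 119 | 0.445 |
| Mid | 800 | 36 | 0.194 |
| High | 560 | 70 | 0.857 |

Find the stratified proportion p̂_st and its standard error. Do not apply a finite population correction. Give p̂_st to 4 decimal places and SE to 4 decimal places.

p̂_st ≈ 0.4590, SE ≈ 0.0320

N = 2140; stratum weights W_h = N_h/N.
p̂_st = Σ W_h p̂_h = (780·0.445 + 800·0.194 + 560·0.857)/2140 = 0.45898
V̂(p̂_st) = Σ W_h² p̂_h(1−p̂_h)/(n_h−1):
  stratum Low: (780/2140)²·0.445·0.555/118 = 0.000278056
  stratum Mid: (800/2140)²·0.194·0.806/35 = 0.00062434
  stratum High: (560/2140)²·0.857·0.143/69 = 0.000121623
V̂(p̂_st) = 0.00102402; SE = √V̂ = 0.0320003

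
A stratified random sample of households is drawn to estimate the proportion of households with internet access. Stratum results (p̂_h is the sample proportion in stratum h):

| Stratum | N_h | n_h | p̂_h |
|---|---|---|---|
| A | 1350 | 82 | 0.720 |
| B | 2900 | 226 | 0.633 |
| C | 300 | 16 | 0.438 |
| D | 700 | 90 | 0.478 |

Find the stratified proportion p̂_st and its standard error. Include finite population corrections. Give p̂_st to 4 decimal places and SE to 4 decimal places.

N = 5250; stratum weights W_h = N_h/N.
p̂_st = Σ W_h p̂_h = (1350·0.720 + 2900·0.633 + 300·0.438 + 700·0.478)/5250 = 0.62356
V̂(p̂_st) = Σ W_h² (1 − n_h/N_h) p̂_h(1−p̂_h)/(n_h−1):
  stratum A: (1350/5250)²·(1 − 82/1350)·0.720·0.280/81 = 0.000154575
  stratum B: (2900/5250)²·(1 − 226/2900)·0.633·0.367/225 = 0.000290488
  stratum C: (300/5250)²·(1 − 16/300)·0.438·0.562/15 = 5.07271e-05
  stratum D: (700/5250)²·(1 − 90/700)·0.478·0.522/89 = 4.34328e-05
V̂(p̂_st) = 0.000539223; SE = √V̂ = 0.0232212

p̂_st ≈ 0.6236, SE ≈ 0.0232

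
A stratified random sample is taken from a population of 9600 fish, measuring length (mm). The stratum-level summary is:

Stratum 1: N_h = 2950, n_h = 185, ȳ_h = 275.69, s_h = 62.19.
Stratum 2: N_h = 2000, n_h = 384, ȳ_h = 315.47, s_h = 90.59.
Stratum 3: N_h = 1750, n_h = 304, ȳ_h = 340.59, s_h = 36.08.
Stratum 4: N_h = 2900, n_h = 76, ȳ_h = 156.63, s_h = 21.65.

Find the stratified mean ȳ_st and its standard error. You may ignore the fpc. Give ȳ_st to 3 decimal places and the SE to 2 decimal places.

ȳ_st ≈ 259.842, SE ≈ 1.90

ȳ_st = Σ W_h ȳ_h = (2950·275.69 + 2000·315.47 + 1750·340.59 + 2900·156.63)/9600 = 259.84219
V̂(ȳ_st) = Σ W_h² s_h²/n_h, with W_h = N_h/N and N = 9600:
  stratum 1: (2950/9600)²·62.19²/185 = 1.97411
  stratum 2: (2000/9600)²·90.59²/384 = 0.92757
  stratum 3: (1750/9600)²·36.08²/304 = 0.142296
  stratum 4: (2900/9600)²·21.65²/76 = 0.562802
V̂(ȳ_st) = 3.60678
SE(ȳ_st) = √3.60678 = 1.89915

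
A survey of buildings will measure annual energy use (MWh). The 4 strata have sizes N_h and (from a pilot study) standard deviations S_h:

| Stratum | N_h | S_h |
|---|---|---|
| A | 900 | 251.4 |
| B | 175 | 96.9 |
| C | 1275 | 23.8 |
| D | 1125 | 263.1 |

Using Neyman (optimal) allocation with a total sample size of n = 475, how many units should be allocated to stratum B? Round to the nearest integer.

Neyman allocation: n_h = n · N_h S_h / Σ N_i S_i, with n = 475.
  stratum A: N_h·S_h = 900·251.4 = 226260.00
  stratum B: N_h·S_h = 175·96.9 = 16957.50
  stratum C: N_h·S_h = 1275·23.8 = 30345.00
  stratum D: N_h·S_h = 1125·263.1 = 295987.50
Σ N_h S_h = 569550.00
n for stratum B = 475·16957.50/569550.00 = 14.142 → 14

14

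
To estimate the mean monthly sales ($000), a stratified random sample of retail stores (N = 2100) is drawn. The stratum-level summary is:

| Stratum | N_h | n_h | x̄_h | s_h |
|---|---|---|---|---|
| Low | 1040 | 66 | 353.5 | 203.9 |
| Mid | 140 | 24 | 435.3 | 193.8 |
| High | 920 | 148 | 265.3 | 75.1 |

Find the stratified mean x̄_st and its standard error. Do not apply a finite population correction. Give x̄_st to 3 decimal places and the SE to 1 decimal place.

x̄_st = Σ W_h x̄_h = (1040·353.5 + 140·435.3 + 920·265.3)/2100 = 320.31333
V̂(x̄_st) = Σ W_h² s_h²/n_h, with W_h = N_h/N and N = 2100:
  stratum Low: (1040/2100)²·203.9²/66 = 154.496
  stratum Mid: (140/2100)²·193.8²/24 = 6.95527
  stratum High: (920/2100)²·75.1²/148 = 7.314
V̂(x̄_st) = 168.766
SE(x̄_st) = √168.766 = 12.991

x̄_st ≈ 320.313, SE ≈ 13.0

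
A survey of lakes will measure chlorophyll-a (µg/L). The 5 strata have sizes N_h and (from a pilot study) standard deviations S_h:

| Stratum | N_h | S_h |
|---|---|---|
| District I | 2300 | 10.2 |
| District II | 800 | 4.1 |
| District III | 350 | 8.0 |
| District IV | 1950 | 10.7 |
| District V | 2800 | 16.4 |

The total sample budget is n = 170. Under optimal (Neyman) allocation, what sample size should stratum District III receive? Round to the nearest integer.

5

Neyman allocation: n_h = n · N_h S_h / Σ N_i S_i, with n = 170.
  stratum District I: N_h·S_h = 2300·10.2 = 23460.00
  stratum District II: N_h·S_h = 800·4.1 = 3280.00
  stratum District III: N_h·S_h = 350·8.0 = 2800.00
  stratum District IV: N_h·S_h = 1950·10.7 = 20865.00
  stratum District V: N_h·S_h = 2800·16.4 = 45920.00
Σ N_h S_h = 96325.00
n for stratum District III = 170·2800.00/96325.00 = 4.942 → 5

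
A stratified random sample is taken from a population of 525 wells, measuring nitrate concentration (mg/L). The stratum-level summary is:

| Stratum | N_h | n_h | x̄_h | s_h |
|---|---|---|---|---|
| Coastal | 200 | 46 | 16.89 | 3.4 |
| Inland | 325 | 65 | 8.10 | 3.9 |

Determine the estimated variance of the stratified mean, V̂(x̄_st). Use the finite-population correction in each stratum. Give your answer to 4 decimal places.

V̂(x̄_st) = Σ W_h² (1 − n_h/N_h) s_h²/n_h, with W_h = N_h/N and N = 525:
  stratum Coastal: (200/525)²·(1 − 46/200)·3.4²/46 = 0.0280823
  stratum Inland: (325/525)²·(1 − 65/325)·3.9²/65 = 0.0717388
V̂(x̄_st) = 0.099821

V̂(x̄_st) ≈ 0.0998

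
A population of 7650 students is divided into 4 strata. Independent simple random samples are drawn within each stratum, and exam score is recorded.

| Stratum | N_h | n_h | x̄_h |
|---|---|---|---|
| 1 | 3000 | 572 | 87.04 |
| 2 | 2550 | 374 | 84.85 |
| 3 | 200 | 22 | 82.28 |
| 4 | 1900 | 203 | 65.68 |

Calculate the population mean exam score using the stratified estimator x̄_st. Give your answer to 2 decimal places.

N = Σ N_h = 7650. Stratum weights W_h = N_h/N.
x̄_st = (3000·87.04 + 2550·84.85 + 200·82.28 + 1900·65.68) / 7650 = 80.8805

x̄_st ≈ 80.88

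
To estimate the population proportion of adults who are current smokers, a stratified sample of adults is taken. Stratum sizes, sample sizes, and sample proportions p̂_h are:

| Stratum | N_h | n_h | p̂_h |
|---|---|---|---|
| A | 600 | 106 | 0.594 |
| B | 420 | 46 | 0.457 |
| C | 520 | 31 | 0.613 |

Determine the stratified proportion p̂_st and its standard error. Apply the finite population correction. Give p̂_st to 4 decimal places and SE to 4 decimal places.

p̂_st ≈ 0.5631, SE ≈ 0.0387

N = 1540; stratum weights W_h = N_h/N.
p̂_st = Σ W_h p̂_h = (600·0.594 + 420·0.457 + 520·0.613)/1540 = 0.56305
V̂(p̂_st) = Σ W_h² (1 − n_h/N_h) p̂_h(1−p̂_h)/(n_h−1):
  stratum A: (600/1540)²·(1 − 106/600)·0.594·0.406/105 = 0.000287052
  stratum B: (420/1540)²·(1 − 46/420)·0.457·0.543/45 = 0.000365244
  stratum C: (520/1540)²·(1 − 31/520)·0.613·0.387/30 = 0.000847854
V̂(p̂_st) = 0.00150015; SE = √V̂ = 0.0387318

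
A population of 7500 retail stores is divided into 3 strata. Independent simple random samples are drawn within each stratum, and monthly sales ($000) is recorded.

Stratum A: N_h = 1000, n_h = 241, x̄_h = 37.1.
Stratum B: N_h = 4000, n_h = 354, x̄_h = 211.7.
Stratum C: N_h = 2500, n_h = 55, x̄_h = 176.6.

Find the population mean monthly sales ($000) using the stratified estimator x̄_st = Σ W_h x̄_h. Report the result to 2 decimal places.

x̄_st ≈ 176.72

N = Σ N_h = 7500. Stratum weights W_h = N_h/N.
x̄_st = (1000·37.1 + 4000·211.7 + 2500·176.6) / 7500 = 176.7200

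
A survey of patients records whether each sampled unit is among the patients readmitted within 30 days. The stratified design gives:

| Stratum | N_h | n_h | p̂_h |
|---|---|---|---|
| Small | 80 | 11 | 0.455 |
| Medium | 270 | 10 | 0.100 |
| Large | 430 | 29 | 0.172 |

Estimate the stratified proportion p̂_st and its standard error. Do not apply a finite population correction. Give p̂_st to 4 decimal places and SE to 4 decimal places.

N = 780; stratum weights W_h = N_h/N.
p̂_st = Σ W_h p̂_h = (80·0.455 + 270·0.100 + 430·0.172)/780 = 0.17610
V̂(p̂_st) = Σ W_h² p̂_h(1−p̂_h)/(n_h−1):
  stratum Small: (80/780)²·0.455·0.545/10 = 0.000260855
  stratum Medium: (270/780)²·0.100·0.900/9 = 0.00119822
  stratum Large: (430/780)²·0.172·0.828/28 = 0.00154578
V̂(p̂_st) = 0.00300486; SE = √V̂ = 0.0548166

p̂_st ≈ 0.1761, SE ≈ 0.0548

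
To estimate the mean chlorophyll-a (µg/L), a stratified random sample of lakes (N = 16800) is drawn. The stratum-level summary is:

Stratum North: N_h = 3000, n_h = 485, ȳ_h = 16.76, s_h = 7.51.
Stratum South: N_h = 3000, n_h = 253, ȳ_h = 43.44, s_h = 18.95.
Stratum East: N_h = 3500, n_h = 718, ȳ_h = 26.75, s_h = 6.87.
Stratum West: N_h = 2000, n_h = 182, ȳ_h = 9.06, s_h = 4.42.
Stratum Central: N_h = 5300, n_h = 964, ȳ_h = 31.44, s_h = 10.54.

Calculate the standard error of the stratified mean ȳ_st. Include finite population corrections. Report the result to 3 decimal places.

V̂(ȳ_st) = Σ W_h² (1 − n_h/N_h) s_h²/n_h, with W_h = N_h/N and N = 16800:
  stratum North: (3000/16800)²·(1 − 485/3000)·7.51²/485 = 0.0031087
  stratum South: (3000/16800)²·(1 − 253/3000)·18.95²/253 = 0.0414438
  stratum East: (3500/16800)²·(1 − 718/3500)·6.87²/718 = 0.00226775
  stratum West: (2000/16800)²·(1 − 182/2000)·4.42²/182 = 0.00138286
  stratum Central: (5300/16800)²·(1 − 964/5300)·10.54²/964 = 0.0093832
V̂(ȳ_st) = 0.0575863
SE(ȳ_st) = √0.0575863 = 0.239971

SE(ȳ_st) ≈ 0.240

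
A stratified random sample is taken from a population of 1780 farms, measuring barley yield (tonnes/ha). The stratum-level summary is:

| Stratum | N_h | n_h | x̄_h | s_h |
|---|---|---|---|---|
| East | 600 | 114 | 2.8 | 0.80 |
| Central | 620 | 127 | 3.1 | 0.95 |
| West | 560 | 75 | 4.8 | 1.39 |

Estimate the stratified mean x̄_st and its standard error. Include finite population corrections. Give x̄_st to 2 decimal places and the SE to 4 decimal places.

x̄_st = Σ W_h x̄_h = (600·2.8 + 620·3.1 + 560·4.8)/1780 = 3.53371
V̂(x̄_st) = Σ W_h² (1 − n_h/N_h) s_h²/n_h, with W_h = N_h/N and N = 1780:
  stratum East: (600/1780)²·(1 − 114/600)·0.80²/114 = 0.000516681
  stratum Central: (620/1780)²·(1 − 127/620)·0.95²/127 = 0.000685555
  stratum West: (560/1780)²·(1 − 75/560)·1.39²/75 = 0.0022083
V̂(x̄_st) = 0.00341054
SE(x̄_st) = √0.00341054 = 0.0583998

x̄_st ≈ 3.53, SE ≈ 0.0584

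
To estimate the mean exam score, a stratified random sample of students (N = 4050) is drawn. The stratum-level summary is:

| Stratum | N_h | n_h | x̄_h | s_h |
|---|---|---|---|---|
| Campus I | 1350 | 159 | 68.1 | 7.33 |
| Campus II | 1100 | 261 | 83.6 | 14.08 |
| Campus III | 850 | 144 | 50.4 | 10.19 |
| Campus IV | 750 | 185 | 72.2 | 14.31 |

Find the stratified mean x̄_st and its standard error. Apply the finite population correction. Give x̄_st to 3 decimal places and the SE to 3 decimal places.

x̄_st ≈ 69.354, SE ≈ 0.362

x̄_st = Σ W_h x̄_h = (1350·68.1 + 1100·83.6 + 850·50.4 + 750·72.2)/4050 = 69.35432
V̂(x̄_st) = Σ W_h² (1 − n_h/N_h) s_h²/n_h, with W_h = N_h/N and N = 4050:
  stratum Campus I: (1350/4050)²·(1 − 159/1350)·7.33²/159 = 0.0331243
  stratum Campus II: (1100/4050)²·(1 − 261/1100)·14.08²/261 = 0.0427375
  stratum Campus III: (850/4050)²·(1 − 144/850)·10.19²/144 = 0.0263815
  stratum Campus IV: (750/4050)²·(1 − 185/750)·14.31²/185 = 0.0285961
V̂(x̄_st) = 0.130839
SE(x̄_st) = √0.130839 = 0.361717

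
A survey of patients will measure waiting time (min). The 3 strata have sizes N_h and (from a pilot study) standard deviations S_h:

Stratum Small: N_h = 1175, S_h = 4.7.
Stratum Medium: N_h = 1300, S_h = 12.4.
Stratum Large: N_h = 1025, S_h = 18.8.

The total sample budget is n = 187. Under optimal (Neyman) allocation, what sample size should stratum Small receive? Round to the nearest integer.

Neyman allocation: n_h = n · N_h S_h / Σ N_i S_i, with n = 187.
  stratum Small: N_h·S_h = 1175·4.7 = 5522.50
  stratum Medium: N_h·S_h = 1300·12.4 = 16120.00
  stratum Large: N_h·S_h = 1025·18.8 = 19270.00
Σ N_h S_h = 40912.50
n for stratum Small = 187·5522.50/40912.50 = 25.242 → 25

25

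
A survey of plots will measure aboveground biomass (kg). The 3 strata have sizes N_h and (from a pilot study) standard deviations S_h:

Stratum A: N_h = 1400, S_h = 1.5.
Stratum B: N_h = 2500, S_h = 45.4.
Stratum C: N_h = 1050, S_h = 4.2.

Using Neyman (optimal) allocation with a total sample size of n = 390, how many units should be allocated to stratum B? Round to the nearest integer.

Neyman allocation: n_h = n · N_h S_h / Σ N_i S_i, with n = 390.
  stratum A: N_h·S_h = 1400·1.5 = 2100.00
  stratum B: N_h·S_h = 2500·45.4 = 113500.00
  stratum C: N_h·S_h = 1050·4.2 = 4410.00
Σ N_h S_h = 120010.00
n for stratum B = 390·113500.00/120010.00 = 368.844 → 369

369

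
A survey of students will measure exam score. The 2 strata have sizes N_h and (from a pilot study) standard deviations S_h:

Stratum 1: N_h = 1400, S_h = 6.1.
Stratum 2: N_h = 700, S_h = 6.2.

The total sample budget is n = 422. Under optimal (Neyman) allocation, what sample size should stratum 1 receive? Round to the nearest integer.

280

Neyman allocation: n_h = n · N_h S_h / Σ N_i S_i, with n = 422.
  stratum 1: N_h·S_h = 1400·6.1 = 8540.00
  stratum 2: N_h·S_h = 700·6.2 = 4340.00
Σ N_h S_h = 12880.00
n for stratum 1 = 422·8540.00/12880.00 = 279.804 → 280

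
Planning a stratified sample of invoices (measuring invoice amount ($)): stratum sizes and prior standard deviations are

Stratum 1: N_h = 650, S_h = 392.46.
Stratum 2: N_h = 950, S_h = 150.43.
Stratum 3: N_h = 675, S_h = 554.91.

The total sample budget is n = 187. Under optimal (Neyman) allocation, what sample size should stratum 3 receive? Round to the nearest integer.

Neyman allocation: n_h = n · N_h S_h / Σ N_i S_i, with n = 187.
  stratum 1: N_h·S_h = 650·392.46 = 255099.00
  stratum 2: N_h·S_h = 950·150.43 = 142908.50
  stratum 3: N_h·S_h = 675·554.91 = 374564.25
Σ N_h S_h = 772571.75
n for stratum 3 = 187·374564.25/772571.75 = 90.663 → 91

91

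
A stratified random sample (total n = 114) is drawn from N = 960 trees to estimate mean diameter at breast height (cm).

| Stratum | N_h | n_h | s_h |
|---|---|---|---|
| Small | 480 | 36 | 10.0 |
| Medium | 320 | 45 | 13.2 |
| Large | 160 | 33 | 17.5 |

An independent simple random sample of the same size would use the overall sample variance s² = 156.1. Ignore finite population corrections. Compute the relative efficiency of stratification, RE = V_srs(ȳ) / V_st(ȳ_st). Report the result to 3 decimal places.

RE ≈ 0.990

V̂(ȳ_st) = Σ W_h² s_h²/n_h, with W_h = N_h/N and N = 960:
  stratum Small: (480/960)²·10.0²/36 = 0.694444
  stratum Medium: (320/960)²·13.2²/45 = 0.430222
  stratum Large: (160/960)²·17.5²/33 = 0.257786
V_st = 1.38245
V_srs = s²/n = 156.1/114 = 1.3693
Relative efficiency = V_srs / V_st = 1.3693/1.38245 = 0.9905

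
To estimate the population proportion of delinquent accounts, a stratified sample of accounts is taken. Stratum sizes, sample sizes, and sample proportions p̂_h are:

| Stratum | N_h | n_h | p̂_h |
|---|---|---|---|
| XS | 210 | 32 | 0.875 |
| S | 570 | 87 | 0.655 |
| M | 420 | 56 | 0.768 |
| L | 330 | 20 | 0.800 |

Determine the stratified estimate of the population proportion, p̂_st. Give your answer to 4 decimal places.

N = 1530; stratum weights W_h = N_h/N.
p̂_st = Σ W_h p̂_h = (210·0.875 + 570·0.655 + 420·0.768 + 330·0.800)/1530 = 0.74749

p̂_st ≈ 0.7475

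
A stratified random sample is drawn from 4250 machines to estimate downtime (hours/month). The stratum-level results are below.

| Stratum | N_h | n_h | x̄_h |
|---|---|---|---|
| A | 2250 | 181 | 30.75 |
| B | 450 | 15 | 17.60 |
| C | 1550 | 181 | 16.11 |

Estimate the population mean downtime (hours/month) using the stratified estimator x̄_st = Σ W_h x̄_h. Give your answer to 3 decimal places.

N = Σ N_h = 4250. Stratum weights W_h = N_h/N.
x̄_st = (2250·30.75 + 450·17.60 + 1550·16.11) / 4250 = 24.01835

x̄_st ≈ 24.018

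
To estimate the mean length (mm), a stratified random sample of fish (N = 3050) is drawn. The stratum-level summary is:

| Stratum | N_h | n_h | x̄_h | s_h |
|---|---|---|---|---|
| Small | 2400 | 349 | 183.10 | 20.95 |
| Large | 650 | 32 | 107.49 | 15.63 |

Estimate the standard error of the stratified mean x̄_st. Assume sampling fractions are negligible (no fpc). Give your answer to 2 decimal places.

V̂(x̄_st) = Σ W_h² s_h²/n_h, with W_h = N_h/N and N = 3050:
  stratum Small: (2400/3050)²·20.95²/349 = 0.778691
  stratum Large: (650/3050)²·15.63²/32 = 0.346733
V̂(x̄_st) = 1.12542
SE(x̄_st) = √1.12542 = 1.06086

SE(x̄_st) ≈ 1.06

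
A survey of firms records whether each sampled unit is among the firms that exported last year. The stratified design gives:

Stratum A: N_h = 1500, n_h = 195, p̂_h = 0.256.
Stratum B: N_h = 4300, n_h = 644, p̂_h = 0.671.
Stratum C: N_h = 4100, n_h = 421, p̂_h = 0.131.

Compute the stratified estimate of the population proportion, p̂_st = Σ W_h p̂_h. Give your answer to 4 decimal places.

N = 9900; stratum weights W_h = N_h/N.
p̂_st = Σ W_h p̂_h = (1500·0.256 + 4300·0.671 + 4100·0.131)/9900 = 0.38448

p̂_st ≈ 0.3845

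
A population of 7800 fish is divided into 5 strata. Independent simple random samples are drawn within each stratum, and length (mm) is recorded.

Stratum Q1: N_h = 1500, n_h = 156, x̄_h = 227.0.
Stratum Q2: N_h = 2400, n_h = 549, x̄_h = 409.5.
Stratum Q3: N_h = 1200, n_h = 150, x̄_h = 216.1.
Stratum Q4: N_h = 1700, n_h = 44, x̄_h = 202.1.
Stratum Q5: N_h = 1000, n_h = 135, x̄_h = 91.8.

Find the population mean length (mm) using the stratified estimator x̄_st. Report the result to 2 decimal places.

x̄_st ≈ 258.72

N = Σ N_h = 7800. Stratum weights W_h = N_h/N.
x̄_st = (1500·227.0 + 2400·409.5 + 1200·216.1 + 1700·202.1 + 1000·91.8) / 7800 = 258.7167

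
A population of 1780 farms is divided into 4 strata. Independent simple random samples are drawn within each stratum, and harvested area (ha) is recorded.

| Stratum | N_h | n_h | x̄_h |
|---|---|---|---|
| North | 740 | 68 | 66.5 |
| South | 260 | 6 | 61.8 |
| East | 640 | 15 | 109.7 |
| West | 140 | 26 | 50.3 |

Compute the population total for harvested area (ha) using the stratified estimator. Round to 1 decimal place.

τ̂_st ≈ 142528.0

τ̂_st = Σ N_h x̄_h = 740·66.5 + 260·61.8 + 640·109.7 + 140·50.3 = 142528.0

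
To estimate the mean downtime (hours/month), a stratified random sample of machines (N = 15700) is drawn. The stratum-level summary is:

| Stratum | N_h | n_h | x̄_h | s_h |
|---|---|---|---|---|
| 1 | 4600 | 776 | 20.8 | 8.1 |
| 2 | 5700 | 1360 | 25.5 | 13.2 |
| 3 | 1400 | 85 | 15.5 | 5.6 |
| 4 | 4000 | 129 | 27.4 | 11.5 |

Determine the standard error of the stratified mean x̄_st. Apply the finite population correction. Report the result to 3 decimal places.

V̂(x̄_st) = Σ W_h² (1 − n_h/N_h) s_h²/n_h, with W_h = N_h/N and N = 15700:
  stratum 1: (4600/15700)²·(1 − 776/4600)·8.1²/776 = 0.00603371
  stratum 2: (5700/15700)²·(1 − 1360/5700)·13.2²/1360 = 0.012858
  stratum 3: (1400/15700)²·(1 − 85/1400)·5.6²/85 = 0.00275557
  stratum 4: (4000/15700)²·(1 − 129/4000)·11.5²/129 = 0.0644006
V̂(x̄_st) = 0.0860479
SE(x̄_st) = √0.0860479 = 0.293339

SE(x̄_st) ≈ 0.293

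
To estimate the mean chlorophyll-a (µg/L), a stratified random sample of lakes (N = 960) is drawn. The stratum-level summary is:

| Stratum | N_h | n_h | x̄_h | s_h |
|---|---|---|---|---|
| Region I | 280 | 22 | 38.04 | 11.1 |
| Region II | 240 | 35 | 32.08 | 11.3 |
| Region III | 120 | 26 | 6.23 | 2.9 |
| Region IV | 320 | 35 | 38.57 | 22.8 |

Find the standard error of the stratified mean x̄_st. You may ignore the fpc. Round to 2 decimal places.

V̂(x̄_st) = Σ W_h² s_h²/n_h, with W_h = N_h/N and N = 960:
  stratum Region I: (280/960)²·11.1²/22 = 0.476428
  stratum Region II: (240/960)²·11.3²/35 = 0.228018
  stratum Region III: (120/960)²·2.9²/26 = 0.00505409
  stratum Region IV: (320/960)²·22.8²/35 = 1.65029
V̂(x̄_st) = 2.35979
SE(x̄_st) = √2.35979 = 1.53616

SE(x̄_st) ≈ 1.54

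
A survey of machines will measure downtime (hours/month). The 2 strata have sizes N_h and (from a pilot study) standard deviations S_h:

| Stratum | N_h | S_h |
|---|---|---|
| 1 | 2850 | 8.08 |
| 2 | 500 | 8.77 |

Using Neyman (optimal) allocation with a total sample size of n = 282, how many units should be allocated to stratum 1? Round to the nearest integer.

237

Neyman allocation: n_h = n · N_h S_h / Σ N_i S_i, with n = 282.
  stratum 1: N_h·S_h = 2850·8.08 = 23028.00
  stratum 2: N_h·S_h = 500·8.77 = 4385.00
Σ N_h S_h = 27413.00
n for stratum 1 = 282·23028.00/27413.00 = 236.891 → 237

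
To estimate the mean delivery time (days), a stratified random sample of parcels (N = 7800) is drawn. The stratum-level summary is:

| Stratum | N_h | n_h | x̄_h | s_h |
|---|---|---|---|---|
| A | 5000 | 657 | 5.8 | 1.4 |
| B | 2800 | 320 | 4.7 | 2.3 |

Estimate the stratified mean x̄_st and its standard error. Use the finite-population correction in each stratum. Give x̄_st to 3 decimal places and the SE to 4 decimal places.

x̄_st ≈ 5.405, SE ≈ 0.0543

x̄_st = Σ W_h x̄_h = (5000·5.8 + 2800·4.7)/7800 = 5.40513
V̂(x̄_st) = Σ W_h² (1 − n_h/N_h) s_h²/n_h, with W_h = N_h/N and N = 7800:
  stratum A: (5000/7800)²·(1 − 657/5000)·1.4²/657 = 0.00106478
  stratum B: (2800/7800)²·(1 − 320/2800)·2.3²/320 = 0.0018868
V̂(x̄_st) = 0.00295158
SE(x̄_st) = √0.00295158 = 0.0543285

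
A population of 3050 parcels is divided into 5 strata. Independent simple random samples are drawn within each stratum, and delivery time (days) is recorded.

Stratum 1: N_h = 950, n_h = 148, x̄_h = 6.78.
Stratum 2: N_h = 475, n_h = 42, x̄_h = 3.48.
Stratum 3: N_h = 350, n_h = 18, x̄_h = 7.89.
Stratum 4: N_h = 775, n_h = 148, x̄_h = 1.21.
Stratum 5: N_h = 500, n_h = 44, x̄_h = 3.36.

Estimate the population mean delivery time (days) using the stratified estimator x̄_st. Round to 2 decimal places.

x̄_st ≈ 4.42

N = Σ N_h = 3050. Stratum weights W_h = N_h/N.
x̄_st = (950·6.78 + 475·3.48 + 350·7.89 + 775·1.21 + 500·3.36) / 3050 = 4.4175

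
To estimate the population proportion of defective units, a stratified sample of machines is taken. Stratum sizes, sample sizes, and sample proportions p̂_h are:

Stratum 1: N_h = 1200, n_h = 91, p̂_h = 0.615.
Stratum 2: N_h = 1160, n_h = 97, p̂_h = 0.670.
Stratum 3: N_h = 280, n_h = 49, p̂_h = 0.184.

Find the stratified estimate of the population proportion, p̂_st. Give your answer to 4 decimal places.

p̂_st ≈ 0.5935

N = 2640; stratum weights W_h = N_h/N.
p̂_st = Σ W_h p̂_h = (1200·0.615 + 1160·0.670 + 280·0.184)/2640 = 0.59345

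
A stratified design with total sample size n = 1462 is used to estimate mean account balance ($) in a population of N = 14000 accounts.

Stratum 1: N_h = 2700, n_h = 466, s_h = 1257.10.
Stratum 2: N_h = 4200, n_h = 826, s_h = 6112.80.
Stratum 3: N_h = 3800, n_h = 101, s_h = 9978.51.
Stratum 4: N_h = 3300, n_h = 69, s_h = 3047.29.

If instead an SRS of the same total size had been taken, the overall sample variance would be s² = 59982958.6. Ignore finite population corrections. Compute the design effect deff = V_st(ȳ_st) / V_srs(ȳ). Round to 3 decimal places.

V̂(ȳ_st) = Σ W_h² s_h²/n_h, with W_h = N_h/N and N = 14000:
  stratum 1: (2700/14000)²·1257.10²/466 = 126.132
  stratum 2: (4200/14000)²·6112.80²/826 = 4071.39
  stratum 3: (3800/14000)²·9978.51²/101 = 72630.9
  stratum 4: (3300/14000)²·3047.29²/69 = 7477.39
V_st = 84305.8
V_srs = s²/n = 59982958.6/1462 = 41028
deff = V_st / V_srs = 84305.8/41028 = 2.0548

deff ≈ 2.055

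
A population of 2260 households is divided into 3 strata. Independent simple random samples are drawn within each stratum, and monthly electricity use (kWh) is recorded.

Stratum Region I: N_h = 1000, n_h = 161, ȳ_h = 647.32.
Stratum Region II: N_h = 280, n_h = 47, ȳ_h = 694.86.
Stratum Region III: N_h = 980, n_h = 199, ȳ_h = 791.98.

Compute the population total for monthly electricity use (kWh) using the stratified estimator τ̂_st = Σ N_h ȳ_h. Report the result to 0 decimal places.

τ̂_st ≈ 1618021

τ̂_st = Σ N_h ȳ_h = 1000·647.32 + 280·694.86 + 980·791.98 = 1618021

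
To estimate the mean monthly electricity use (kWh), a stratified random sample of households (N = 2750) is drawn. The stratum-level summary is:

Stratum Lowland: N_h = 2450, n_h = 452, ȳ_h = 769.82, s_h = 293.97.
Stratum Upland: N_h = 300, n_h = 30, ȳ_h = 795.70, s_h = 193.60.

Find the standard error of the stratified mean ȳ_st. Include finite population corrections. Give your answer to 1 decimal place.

V̂(ȳ_st) = Σ W_h² (1 − n_h/N_h) s_h²/n_h, with W_h = N_h/N and N = 2750:
  stratum Lowland: (2450/2750)²·(1 − 452/2450)·293.97²/452 = 123.755
  stratum Upland: (300/2750)²·(1 − 30/300)·193.60²/30 = 13.3816
V̂(ȳ_st) = 137.137
SE(ȳ_st) = √137.137 = 11.7105

SE(ȳ_st) ≈ 11.7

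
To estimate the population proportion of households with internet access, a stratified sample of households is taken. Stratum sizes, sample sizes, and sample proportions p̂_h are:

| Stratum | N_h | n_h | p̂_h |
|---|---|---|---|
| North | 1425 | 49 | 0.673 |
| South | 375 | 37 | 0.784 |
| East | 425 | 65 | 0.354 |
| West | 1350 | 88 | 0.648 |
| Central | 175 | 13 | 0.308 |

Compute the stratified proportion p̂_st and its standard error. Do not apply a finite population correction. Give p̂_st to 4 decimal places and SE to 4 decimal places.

N = 3750; stratum weights W_h = N_h/N.
p̂_st = Σ W_h p̂_h = (1425·0.673 + 375·0.784 + 425·0.354 + 1350·0.648 + 175·0.308)/3750 = 0.62191
V̂(p̂_st) = Σ W_h² p̂_h(1−p̂_h)/(n_h−1):
  stratum North: (1425/3750)²·0.673·0.327/48 = 0.000662047
  stratum South: (375/3750)²·0.784·0.216/36 = 4.704e-05
  stratum East: (425/3750)²·0.354·0.646/64 = 4.58956e-05
  stratum West: (1350/3750)²·0.648·0.352/87 = 0.000339784
  stratum Central: (175/3750)²·0.308·0.692/12 = 3.86802e-05
V̂(p̂_st) = 0.00113345; SE = √V̂ = 0.0336667

p̂_st ≈ 0.6219, SE ≈ 0.0337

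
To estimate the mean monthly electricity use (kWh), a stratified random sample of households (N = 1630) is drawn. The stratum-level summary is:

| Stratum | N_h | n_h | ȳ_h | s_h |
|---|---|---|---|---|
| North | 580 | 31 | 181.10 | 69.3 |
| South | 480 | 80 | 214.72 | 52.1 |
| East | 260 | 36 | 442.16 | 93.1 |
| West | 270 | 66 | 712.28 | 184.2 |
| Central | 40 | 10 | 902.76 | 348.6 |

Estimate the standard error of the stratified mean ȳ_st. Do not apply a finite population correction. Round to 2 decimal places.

SE(ȳ_st) ≈ 7.08

V̂(ȳ_st) = Σ W_h² s_h²/n_h, with W_h = N_h/N and N = 1630:
  stratum North: (580/1630)²·69.3²/31 = 19.6149
  stratum South: (480/1630)²·52.1²/80 = 2.94234
  stratum East: (260/1630)²·93.1²/36 = 6.12588
  stratum West: (270/1630)²·184.2²/66 = 14.1055
  stratum Central: (40/1630)²·348.6²/10 = 7.31812
V̂(ȳ_st) = 50.1067
SE(ȳ_st) = √50.1067 = 7.07861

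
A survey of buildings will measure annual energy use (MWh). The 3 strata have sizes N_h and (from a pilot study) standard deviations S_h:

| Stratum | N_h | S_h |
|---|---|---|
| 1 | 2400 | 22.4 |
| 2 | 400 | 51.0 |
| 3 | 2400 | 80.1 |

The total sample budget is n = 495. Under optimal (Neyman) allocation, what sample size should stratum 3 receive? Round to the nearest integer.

357

Neyman allocation: n_h = n · N_h S_h / Σ N_i S_i, with n = 495.
  stratum 1: N_h·S_h = 2400·22.4 = 53760.00
  stratum 2: N_h·S_h = 400·51.0 = 20400.00
  stratum 3: N_h·S_h = 2400·80.1 = 192240.00
Σ N_h S_h = 266400.00
n for stratum 3 = 495·192240.00/266400.00 = 357.203 → 357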